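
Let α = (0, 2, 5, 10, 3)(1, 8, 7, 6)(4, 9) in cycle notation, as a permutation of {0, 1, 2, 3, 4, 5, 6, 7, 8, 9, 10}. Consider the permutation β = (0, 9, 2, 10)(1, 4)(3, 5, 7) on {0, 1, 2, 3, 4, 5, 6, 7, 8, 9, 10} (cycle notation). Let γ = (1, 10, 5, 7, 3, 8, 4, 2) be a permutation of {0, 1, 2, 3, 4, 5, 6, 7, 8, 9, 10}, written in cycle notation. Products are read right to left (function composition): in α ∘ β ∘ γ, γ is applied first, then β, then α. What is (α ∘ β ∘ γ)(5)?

(α ∘ β ∘ γ)(5) = α(β(γ(5))). γ(5) = 7, then β(7) = 3, then α(3) = 0, so the result is 0.

0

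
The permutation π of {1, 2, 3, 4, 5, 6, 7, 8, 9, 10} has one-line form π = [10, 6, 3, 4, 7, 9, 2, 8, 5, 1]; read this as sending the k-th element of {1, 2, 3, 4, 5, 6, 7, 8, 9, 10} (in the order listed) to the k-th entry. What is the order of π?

Writing π as disjoint cycles, the cycle lengths are 5, 2, 1, 1, 1.
The order is lcm(5, 2) = 10.

10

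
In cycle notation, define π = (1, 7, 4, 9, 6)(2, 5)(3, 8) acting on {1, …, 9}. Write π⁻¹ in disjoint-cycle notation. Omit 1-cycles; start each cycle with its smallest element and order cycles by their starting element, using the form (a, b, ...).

(1, 6, 9, 4, 7)(2, 5)(3, 8)

Inverting a permutation written in cycle notation just reverses the order within every cycle.
Reversing each cycle of π and rotating so the smallest element leads gives (1, 6, 9, 4, 7)(2, 5)(3, 8).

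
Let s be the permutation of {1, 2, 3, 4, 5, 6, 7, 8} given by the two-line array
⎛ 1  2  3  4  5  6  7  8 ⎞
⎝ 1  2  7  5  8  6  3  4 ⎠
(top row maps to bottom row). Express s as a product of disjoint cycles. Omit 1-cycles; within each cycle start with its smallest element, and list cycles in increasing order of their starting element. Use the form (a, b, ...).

Start at 3 and follow images: 3 → 7 → 3, giving the cycle (3, 7).
Repeating from the next unused element and collecting all non-trivial cycles gives (3, 7)(4, 5, 8).

(3, 7)(4, 5, 8)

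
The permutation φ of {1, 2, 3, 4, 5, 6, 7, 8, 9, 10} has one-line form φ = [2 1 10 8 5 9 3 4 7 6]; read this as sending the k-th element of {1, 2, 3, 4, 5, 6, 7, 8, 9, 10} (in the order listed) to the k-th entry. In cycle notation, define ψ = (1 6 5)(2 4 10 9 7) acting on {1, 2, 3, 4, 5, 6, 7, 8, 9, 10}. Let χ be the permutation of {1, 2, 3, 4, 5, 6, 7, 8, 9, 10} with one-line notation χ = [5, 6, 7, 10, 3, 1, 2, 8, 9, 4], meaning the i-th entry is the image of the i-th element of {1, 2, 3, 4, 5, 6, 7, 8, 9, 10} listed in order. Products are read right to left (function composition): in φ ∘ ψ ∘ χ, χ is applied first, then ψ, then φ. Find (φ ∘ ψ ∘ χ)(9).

(φ ∘ ψ ∘ χ)(9) = φ(ψ(χ(9))). χ(9) = 9, then ψ(9) = 7, then φ(7) = 3, so the result is 3.

3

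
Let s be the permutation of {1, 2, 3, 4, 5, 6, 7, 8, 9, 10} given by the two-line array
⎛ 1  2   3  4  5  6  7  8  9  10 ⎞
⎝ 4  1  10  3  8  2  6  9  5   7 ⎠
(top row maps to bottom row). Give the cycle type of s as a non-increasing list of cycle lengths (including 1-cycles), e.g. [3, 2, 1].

[7, 3]

The disjoint cycles are (1, 4, 3, 10, 7, 6, 2)(5, 8, 9), with lengths 7, 3 in non-increasing order.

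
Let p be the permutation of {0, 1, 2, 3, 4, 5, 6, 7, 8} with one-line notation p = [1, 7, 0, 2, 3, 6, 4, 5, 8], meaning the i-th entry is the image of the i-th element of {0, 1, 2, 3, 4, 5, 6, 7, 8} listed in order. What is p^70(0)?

Tracing 0 → 1 → … returns to 0 after 8 steps, so 0 lies in an 8-cycle (0 1 7 5 6 4 3 2).
Powers repeat with period 8 on this cycle, and 70 mod 8 = 6, so p^70(0) = p^6(0).
Stepping 6 places around the cycle: 0 → 1 → 7 → 5 → 6 → 4 → 3.

3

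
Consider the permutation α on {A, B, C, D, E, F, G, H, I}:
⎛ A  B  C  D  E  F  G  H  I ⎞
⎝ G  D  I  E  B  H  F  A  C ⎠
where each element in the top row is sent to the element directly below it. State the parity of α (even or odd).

In disjoint-cycle form the cycle lengths are 4, 3, 2.
A cycle is odd iff its length is even; α has 2 even-length cycles, so sgn(α) = (−1)^2 and α is even.

even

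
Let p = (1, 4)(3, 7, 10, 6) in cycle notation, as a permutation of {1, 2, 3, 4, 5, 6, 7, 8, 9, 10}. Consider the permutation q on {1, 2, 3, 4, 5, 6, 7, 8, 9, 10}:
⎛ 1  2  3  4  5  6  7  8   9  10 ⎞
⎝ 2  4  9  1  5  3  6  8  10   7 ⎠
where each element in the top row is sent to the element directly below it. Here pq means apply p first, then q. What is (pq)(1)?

p(1) = 4, then q(4) = 1; composing gives (pq)(1) = 1.

1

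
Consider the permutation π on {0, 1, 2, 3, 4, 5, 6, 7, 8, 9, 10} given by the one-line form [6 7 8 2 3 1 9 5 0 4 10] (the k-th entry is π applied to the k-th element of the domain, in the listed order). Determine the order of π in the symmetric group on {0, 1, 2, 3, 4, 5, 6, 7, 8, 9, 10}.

21

Decomposing into disjoint cycles gives cycle lengths 7, 3, 1.
Since disjoint cycles commute, ord(π) = lcm(7, 3) = 21.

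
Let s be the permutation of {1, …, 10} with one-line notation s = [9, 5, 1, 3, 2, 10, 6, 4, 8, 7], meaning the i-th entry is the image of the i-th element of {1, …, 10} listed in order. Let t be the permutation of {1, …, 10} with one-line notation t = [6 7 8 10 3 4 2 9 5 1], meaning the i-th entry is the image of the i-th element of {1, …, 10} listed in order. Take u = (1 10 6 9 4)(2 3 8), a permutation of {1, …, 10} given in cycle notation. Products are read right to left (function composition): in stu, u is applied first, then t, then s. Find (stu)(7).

5

Apply the permutations in order: u(7) = 7, then t(7) = 2, then s(2) = 5. So (stu)(7) = 5.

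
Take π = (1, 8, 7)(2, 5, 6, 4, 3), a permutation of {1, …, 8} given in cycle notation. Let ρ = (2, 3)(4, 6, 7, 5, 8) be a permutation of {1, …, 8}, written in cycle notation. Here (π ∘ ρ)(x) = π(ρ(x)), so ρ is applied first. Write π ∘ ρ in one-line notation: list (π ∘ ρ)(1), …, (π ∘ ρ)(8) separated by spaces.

8 2 5 4 7 1 6 3

(π ∘ ρ)(x) = π(ρ(x)). Computing each image: π(ρ(1)) = π(1) = 8, π(ρ(2)) = π(3) = 2, π(ρ(3)) = π(2) = 5, π(ρ(4)) = π(6) = 4, π(ρ(5)) = π(8) = 7, π(ρ(6)) = π(7) = 1, π(ρ(7)) = π(5) = 6, π(ρ(8)) = π(4) = 3.
Hence π ∘ ρ = [8 2 5 4 7 1 6 3].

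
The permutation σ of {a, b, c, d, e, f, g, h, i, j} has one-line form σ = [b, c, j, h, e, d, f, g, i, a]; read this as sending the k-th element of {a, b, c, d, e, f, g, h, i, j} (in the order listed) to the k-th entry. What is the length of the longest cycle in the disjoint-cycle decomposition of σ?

4

Decomposing into disjoint cycles gives (a b c j)(d h g f); the longest has length 4.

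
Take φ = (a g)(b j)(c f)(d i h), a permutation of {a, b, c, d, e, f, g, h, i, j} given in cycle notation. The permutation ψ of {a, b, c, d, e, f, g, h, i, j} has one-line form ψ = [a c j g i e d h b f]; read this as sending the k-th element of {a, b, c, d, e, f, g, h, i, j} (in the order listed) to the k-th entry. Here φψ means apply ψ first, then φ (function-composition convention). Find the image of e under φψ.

h

First apply ψ: ψ(e) = i, then φ(i) = h. Thus (φψ)(e) = h.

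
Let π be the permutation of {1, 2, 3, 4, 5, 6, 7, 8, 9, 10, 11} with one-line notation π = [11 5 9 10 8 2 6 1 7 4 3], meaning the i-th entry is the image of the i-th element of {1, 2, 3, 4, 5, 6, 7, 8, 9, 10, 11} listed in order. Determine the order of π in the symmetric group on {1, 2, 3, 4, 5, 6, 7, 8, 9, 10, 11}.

18

The disjoint-cycle form of π has cycle lengths 9, 2.
The order of π is the least common multiple of its cycle lengths: lcm(9, 2) = 18.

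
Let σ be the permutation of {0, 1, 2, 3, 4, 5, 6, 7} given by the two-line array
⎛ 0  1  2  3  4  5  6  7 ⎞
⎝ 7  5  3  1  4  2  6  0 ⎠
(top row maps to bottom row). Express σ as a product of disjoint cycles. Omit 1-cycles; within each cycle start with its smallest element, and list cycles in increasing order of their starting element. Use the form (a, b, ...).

(0, 7)(1, 5, 2, 3)

From 0: 0 → 7 → 0, closing the cycle (0, 7).
Continuing from each remaining unvisited element yields (0, 7)(1, 5, 2, 3).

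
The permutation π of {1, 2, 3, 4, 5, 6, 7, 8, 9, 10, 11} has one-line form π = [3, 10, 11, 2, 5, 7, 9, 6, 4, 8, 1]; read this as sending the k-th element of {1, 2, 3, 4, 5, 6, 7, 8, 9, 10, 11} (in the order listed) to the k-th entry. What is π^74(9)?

8

Tracing 9 → 4 → … returns to 9 after 7 steps, so 9 lies in a 7-cycle (2 10 8 6 7 9 4).
On a 7-cycle, π^7 is the identity, so π^74 = π^4 there (74 ≡ 4 mod 7).
Stepping 4 places around the cycle: 9 → 4 → 2 → 10 → 8.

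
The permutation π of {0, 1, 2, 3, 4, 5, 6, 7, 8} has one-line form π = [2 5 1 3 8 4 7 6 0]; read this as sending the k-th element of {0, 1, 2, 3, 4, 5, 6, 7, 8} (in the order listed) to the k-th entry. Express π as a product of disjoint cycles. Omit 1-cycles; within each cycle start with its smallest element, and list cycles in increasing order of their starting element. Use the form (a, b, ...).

Start at 0 and follow images: 0 → 2 → 1 → 5 → 4 → 8 → 0, giving the cycle (0, 2, 1, 5, 4, 8).
Repeating from the next unused element and collecting all non-trivial cycles gives (0, 2, 1, 5, 4, 8)(6, 7).

(0, 2, 1, 5, 4, 8)(6, 7)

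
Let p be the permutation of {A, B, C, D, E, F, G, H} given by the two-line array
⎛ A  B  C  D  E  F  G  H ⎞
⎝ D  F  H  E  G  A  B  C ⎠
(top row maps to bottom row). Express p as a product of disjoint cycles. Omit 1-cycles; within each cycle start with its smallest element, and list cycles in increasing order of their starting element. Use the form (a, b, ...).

(A, D, E, G, B, F)(C, H)

From A: A → D → E → G → B → F → A, closing the cycle (A, D, E, G, B, F).
Continuing from each remaining unvisited element yields (A, D, E, G, B, F)(C, H).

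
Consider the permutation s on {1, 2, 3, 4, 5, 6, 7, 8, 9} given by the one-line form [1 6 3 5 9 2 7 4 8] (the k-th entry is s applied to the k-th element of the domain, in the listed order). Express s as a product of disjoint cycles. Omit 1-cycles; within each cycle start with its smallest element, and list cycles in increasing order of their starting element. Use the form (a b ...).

(2 6)(4 5 9 8)

From 2: 2 → 6 → 2, closing the cycle (2 6).
Continuing from each remaining unvisited element yields (2 6)(4 5 9 8).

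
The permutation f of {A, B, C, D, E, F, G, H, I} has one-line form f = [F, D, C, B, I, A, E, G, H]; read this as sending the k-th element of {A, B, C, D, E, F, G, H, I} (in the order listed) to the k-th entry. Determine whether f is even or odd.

odd

In disjoint-cycle form the cycle lengths are 4, 2, 2, 1.
A cycle of length ℓ contributes ℓ−1 transpositions, so f is a product of 3 + 1 + 1 = 5 transpositions — odd.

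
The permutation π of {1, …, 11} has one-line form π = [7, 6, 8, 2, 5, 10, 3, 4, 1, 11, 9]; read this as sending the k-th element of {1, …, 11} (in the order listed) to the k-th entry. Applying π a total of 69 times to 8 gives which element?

3

Tracing 8 → 4 → … returns to 8 after 10 steps, so 8 lies in a 10-cycle (1, 7, 3, 8, 4, 2, 6, 10, 11, 9).
Powers repeat with period 10 on this cycle, and 69 mod 10 = 9, so π^69(8) = π^9(8).
Advancing 9 steps from 8: 8 → 4 → 2 → 6 → 10 → 11 → 9 → 1 → 7 → 3.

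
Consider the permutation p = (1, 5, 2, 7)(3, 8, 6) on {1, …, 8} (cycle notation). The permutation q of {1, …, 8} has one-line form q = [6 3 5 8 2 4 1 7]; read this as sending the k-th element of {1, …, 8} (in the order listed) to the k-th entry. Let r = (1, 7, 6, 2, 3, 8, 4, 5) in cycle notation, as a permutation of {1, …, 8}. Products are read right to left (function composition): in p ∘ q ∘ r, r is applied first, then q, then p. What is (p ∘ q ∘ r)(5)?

Apply the permutations in order: r(5) = 1, then q(1) = 6, then p(6) = 3. So (p ∘ q ∘ r)(5) = 3.

3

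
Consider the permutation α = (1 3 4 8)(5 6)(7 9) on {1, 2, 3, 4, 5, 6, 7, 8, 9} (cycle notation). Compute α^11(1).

1 lies in the 4-cycle (1 3 4 8).
Since the cycle has length 4, α^11 acts on it the same as α^3 (11 mod 4 = 3).
Stepping 3 places around the cycle: 1 → 3 → 4 → 8.

8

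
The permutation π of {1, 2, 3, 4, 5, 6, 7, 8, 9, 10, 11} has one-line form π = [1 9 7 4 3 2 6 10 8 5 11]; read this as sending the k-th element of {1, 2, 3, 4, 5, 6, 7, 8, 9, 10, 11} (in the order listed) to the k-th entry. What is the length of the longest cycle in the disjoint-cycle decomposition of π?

Decomposing into disjoint cycles gives (2 9 8 10 5 3 7 6); the longest has length 8.

8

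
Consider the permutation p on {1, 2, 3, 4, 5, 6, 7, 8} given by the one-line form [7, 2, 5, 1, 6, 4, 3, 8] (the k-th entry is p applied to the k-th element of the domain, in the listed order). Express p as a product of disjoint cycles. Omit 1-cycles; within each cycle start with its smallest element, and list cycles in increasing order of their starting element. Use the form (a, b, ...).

(1, 7, 3, 5, 6, 4)

Iterating p from 1 gives 1 → 7 → 3 → 5 → 6 → 4 → 1; that is the 6-cycle (1, 7, 3, 5, 6, 4).
Continuing from each remaining unvisited element yields (1, 7, 3, 5, 6, 4).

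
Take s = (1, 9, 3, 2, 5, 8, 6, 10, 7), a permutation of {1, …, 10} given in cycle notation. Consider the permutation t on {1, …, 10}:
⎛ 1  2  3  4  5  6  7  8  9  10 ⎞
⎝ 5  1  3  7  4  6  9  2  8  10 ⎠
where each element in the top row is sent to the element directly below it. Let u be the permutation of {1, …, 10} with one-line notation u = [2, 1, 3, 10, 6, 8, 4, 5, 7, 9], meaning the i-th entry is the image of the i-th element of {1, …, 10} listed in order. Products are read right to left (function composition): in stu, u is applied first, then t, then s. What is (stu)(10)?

6

Apply the permutations in order: u(10) = 9, then t(9) = 8, then s(8) = 6. So (stu)(10) = 6.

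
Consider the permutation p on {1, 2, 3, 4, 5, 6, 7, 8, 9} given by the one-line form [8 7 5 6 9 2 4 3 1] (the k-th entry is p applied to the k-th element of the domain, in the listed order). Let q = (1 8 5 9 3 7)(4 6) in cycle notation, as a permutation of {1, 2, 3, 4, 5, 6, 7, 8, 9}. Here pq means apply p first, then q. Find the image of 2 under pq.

1

(pq)(2) = q(p(2)). p(2) = 7, then q(7) = 1. So (pq)(2) = 1.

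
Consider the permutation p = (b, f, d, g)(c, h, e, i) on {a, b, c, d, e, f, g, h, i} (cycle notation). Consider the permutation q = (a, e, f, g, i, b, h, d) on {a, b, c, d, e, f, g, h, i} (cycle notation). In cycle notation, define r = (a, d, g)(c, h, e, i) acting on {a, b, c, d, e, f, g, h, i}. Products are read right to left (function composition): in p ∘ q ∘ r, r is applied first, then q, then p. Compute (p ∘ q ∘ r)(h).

(p ∘ q ∘ r)(h) = p(q(r(h))). r(h) = e, then q(e) = f, then p(f) = d, so the result is d.

d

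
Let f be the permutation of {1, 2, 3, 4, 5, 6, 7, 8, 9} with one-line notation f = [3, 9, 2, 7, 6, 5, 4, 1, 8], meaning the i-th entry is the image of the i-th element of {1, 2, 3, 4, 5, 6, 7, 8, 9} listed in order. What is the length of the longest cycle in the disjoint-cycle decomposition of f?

Decomposing into disjoint cycles gives (1, 3, 2, 9, 8)(4, 7)(5, 6); the longest has length 5.

5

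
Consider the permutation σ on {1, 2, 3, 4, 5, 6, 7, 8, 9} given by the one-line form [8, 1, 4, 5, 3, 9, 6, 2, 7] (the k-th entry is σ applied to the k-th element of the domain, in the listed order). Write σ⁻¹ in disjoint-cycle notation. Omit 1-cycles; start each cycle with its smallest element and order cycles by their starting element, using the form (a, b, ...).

The cycle decomposition of σ is (1, 8, 2)(3, 4, 5)(6, 9, 7).
Reversing each cycle (and rotating so the smallest element leads) gives σ⁻¹ = (1, 2, 8)(3, 5, 4)(6, 7, 9).

(1, 2, 8)(3, 5, 4)(6, 7, 9)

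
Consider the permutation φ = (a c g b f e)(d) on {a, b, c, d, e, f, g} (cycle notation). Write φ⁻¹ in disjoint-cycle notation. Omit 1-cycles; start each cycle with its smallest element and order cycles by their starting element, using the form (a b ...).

The inverse reverses each cycle.
Reversing each cycle of φ and rotating so the smallest element leads gives (a e f b g c).

(a e f b g c)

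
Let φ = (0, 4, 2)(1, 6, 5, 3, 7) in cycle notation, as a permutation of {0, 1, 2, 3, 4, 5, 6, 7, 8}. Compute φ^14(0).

2

0 lies in the 3-cycle (0, 4, 2).
Powers repeat with period 3 on this cycle, and 14 mod 3 = 2, so φ^14(0) = φ^2(0).
Stepping 2 places around the cycle: 0 → 4 → 2.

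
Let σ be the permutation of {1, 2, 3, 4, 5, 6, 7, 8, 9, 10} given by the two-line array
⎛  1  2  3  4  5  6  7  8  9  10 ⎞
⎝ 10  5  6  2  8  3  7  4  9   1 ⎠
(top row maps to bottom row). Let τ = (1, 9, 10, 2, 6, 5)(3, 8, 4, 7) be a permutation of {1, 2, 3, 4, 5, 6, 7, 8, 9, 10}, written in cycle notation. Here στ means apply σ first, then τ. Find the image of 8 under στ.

7

σ(8) = 4, then τ(4) = 7; composing gives (στ)(8) = 7.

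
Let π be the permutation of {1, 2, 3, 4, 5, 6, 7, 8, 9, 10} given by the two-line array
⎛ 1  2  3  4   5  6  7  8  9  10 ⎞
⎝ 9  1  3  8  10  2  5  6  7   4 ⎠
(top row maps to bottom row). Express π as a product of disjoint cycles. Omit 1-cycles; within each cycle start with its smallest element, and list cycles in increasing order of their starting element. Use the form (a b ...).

(1 9 7 5 10 4 8 6 2)

Iterating π from 1 gives 1 → 9 → 7 → 5 → 10 → 4 → 8 → 6 → 2 → 1; that is the 9-cycle (1 9 7 5 10 4 8 6 2).
Repeating from the next unused element and collecting all non-trivial cycles gives (1 9 7 5 10 4 8 6 2).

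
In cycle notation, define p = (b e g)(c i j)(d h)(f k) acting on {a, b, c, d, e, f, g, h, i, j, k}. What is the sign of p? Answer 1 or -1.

1

The cycle lengths are 3, 3, 2, 2, 1.
A cycle is odd iff its length is even; p has 2 even-length cycles, so sgn(p) = (−1)^2 and p is even.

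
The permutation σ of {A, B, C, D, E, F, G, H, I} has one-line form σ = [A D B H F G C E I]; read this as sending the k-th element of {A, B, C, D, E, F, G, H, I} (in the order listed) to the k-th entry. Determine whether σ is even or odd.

even

In disjoint-cycle form the cycle lengths are 7, 1, 1.
A cycle is odd iff its length is even; σ has 0 even-length cycles, so sgn(σ) = (−1)^0 and σ is even.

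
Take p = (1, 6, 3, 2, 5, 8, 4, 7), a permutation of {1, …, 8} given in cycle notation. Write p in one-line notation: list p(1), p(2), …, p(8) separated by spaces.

Each element maps to the next entry in its cycle (wrapping to the front): 1→6, 2→5, 3→2, 4→7, 5→8, 6→3, 7→1, 8→4.
So the one-line form is 6 5 2 7 8 3 1 4.

6 5 2 7 8 3 1 4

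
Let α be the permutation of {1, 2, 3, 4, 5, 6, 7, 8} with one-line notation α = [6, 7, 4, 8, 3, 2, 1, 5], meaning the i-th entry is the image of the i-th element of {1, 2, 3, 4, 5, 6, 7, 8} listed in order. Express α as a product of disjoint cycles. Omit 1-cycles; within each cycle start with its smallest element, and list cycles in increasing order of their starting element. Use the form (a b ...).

(1 6 2 7)(3 4 8 5)

Start at 1 and follow images: 1 → 6 → 2 → 7 → 1, giving the cycle (1 6 2 7).
Continuing from each remaining unvisited element yields (1 6 2 7)(3 4 8 5).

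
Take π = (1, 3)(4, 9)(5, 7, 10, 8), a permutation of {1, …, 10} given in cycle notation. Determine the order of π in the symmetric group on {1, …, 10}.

4

The cycle type of π is (4, 2, 2, 1, 1).
The order is lcm(4, 2, 2) = 4.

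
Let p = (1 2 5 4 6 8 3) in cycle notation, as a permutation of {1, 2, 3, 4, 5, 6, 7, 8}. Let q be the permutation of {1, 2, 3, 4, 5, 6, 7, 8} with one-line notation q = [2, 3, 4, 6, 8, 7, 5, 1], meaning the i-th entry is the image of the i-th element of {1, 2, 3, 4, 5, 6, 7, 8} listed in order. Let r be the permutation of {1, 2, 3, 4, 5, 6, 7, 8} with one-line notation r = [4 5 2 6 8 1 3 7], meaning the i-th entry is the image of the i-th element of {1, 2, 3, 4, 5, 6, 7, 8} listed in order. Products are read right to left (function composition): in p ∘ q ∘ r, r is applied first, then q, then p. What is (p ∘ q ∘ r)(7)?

6

(p ∘ q ∘ r)(7) = p(q(r(7))). r(7) = 3, then q(3) = 4, then p(4) = 6, so the result is 6.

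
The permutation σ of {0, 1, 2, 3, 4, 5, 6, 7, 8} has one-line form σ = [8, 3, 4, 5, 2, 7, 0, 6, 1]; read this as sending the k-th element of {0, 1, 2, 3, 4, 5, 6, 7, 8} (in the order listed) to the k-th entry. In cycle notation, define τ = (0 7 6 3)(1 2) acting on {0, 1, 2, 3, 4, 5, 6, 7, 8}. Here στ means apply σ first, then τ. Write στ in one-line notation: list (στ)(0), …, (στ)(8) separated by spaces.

For each element, apply σ then τ: 0 → 8 → 8; 1 → 3 → 0; 2 → 4 → 4; 3 → 5 → 5; 4 → 2 → 1; 5 → 7 → 6; 6 → 0 → 7; 7 → 6 → 3; 8 → 1 → 2.
Collecting the images, στ = [8 0 4 5 1 6 7 3 2].

8 0 4 5 1 6 7 3 2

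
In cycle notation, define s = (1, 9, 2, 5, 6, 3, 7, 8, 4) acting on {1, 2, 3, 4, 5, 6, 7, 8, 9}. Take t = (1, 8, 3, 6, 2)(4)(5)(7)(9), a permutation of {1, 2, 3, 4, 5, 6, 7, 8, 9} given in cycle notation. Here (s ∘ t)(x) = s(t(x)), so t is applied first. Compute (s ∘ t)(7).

t(7) = 7, then s(7) = 8; composing gives (s ∘ t)(7) = 8.

8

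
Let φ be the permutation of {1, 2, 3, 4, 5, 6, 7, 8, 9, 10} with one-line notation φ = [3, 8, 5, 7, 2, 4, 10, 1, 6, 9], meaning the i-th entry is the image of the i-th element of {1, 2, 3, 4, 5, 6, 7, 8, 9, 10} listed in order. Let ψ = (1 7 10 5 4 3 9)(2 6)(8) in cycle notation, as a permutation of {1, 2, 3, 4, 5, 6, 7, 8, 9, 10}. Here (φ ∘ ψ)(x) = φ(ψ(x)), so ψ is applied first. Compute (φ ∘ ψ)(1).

10

First apply ψ: ψ(1) = 7, then φ(7) = 10. Thus (φ ∘ ψ)(1) = 10.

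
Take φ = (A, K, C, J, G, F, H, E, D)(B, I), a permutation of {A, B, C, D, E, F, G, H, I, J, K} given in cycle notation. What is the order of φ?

The disjoint cycles have lengths 9, 2.
The order is lcm(9, 2) = 18.

18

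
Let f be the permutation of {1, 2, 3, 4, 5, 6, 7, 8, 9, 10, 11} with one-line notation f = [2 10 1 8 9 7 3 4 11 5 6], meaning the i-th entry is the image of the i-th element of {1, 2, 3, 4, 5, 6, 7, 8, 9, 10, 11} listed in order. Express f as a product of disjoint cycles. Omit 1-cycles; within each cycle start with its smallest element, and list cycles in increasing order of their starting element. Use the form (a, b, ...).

(1, 2, 10, 5, 9, 11, 6, 7, 3)(4, 8)

Start at 1 and follow images: 1 → 2 → 10 → 5 → 9 → 11 → 6 → 7 → 3 → 1, giving the cycle (1, 2, 10, 5, 9, 11, 6, 7, 3).
Repeating from the next unused element and collecting all non-trivial cycles gives (1, 2, 10, 5, 9, 11, 6, 7, 3)(4, 8).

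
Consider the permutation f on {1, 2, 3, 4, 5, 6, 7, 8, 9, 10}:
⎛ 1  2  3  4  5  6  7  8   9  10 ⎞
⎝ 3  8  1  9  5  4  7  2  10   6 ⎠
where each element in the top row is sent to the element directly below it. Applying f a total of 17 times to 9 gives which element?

10

Tracing 9 → 10 → … returns to 9 after 4 steps, so 9 lies in a 4-cycle (4 9 10 6).
Since the cycle has length 4, f^17 acts on it the same as f^1 (17 mod 4 = 1).
Advancing 1 step from 9: 9 → 10.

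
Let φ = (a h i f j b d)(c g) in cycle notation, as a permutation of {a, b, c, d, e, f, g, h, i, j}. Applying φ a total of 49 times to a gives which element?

a lies in the 7-cycle (a h i f j b d).
Powers repeat with period 7 on this cycle, and 49 mod 7 = 0, so φ^49(a) = φ^0(a).
So φ^49(a) = a.

a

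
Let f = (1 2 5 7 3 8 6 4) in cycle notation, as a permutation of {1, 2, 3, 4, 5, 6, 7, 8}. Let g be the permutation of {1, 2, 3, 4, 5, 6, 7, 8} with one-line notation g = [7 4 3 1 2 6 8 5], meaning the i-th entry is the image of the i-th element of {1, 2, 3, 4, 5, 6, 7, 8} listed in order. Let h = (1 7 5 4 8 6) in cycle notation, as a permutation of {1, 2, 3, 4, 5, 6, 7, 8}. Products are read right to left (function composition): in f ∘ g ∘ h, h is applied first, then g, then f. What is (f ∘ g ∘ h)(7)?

Chase 7: h(7) = 5; g(5) = 2; f(2) = 5. Hence (f ∘ g ∘ h)(7) = 5.

5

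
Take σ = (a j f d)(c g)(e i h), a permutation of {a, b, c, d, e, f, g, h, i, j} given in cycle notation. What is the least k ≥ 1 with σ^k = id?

The disjoint cycles have lengths 4, 3, 2, 1.
The order of σ is the least common multiple of its cycle lengths: lcm(4, 3, 2) = 12.

12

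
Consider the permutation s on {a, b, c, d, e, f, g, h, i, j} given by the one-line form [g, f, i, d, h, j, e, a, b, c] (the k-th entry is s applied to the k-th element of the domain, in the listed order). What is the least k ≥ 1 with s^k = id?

The disjoint-cycle form of s has cycle lengths 5, 4, 1.
The order of s is the least common multiple of its cycle lengths: lcm(5, 4) = 20.

20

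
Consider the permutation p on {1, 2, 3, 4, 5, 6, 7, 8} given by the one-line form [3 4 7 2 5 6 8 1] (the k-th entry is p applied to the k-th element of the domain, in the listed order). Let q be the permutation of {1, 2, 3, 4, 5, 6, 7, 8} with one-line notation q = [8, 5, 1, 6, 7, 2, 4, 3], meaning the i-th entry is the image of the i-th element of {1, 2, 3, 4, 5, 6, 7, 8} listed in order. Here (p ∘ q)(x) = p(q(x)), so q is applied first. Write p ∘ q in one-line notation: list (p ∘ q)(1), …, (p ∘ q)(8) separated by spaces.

1 5 3 6 8 4 2 7

For each element, apply q then p: 1 → 8 → 1; 2 → 5 → 5; 3 → 1 → 3; 4 → 6 → 6; 5 → 7 → 8; 6 → 2 → 4; 7 → 4 → 2; 8 → 3 → 7.
Collecting the images, p ∘ q = [1 5 3 6 8 4 2 7].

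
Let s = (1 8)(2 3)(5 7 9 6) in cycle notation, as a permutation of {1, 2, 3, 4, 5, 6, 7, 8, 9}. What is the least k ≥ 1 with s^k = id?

4

The disjoint cycles have lengths 4, 2, 2, 1.
The order of s is the least common multiple of its cycle lengths: lcm(4, 2, 2) = 4.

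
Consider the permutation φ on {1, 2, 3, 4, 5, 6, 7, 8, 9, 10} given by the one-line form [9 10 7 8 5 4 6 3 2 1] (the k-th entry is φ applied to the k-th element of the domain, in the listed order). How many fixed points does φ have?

The fixed points (elements with φ(x) = x) are {5}, so there is 1.

1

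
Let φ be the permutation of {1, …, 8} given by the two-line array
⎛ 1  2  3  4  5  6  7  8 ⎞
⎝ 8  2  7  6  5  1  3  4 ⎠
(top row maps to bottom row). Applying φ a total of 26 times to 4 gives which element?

Tracing 4 → 6 → … returns to 4 after 4 steps, so 4 lies in a 4-cycle (1, 8, 4, 6).
On a 4-cycle, φ^4 is the identity, so φ^26 = φ^2 there (26 ≡ 2 mod 4).
Stepping 2 places around the cycle: 4 → 6 → 1.

1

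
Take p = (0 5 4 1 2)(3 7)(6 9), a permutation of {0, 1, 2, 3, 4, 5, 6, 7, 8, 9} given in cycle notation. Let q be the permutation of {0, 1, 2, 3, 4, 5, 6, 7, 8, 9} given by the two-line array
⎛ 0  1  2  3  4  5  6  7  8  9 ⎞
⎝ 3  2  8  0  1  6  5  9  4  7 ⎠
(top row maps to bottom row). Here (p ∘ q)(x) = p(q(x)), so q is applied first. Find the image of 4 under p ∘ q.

q(4) = 1, then p(1) = 2; composing gives (p ∘ q)(4) = 2.

2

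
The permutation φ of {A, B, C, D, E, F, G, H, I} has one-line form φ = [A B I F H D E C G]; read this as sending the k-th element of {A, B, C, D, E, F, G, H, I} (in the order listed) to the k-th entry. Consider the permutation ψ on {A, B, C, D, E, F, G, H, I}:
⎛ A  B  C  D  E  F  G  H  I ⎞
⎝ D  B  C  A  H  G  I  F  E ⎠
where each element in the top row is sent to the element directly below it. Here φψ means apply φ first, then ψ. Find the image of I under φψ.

(φψ)(I) = ψ(φ(I)). φ(I) = G, then ψ(G) = I. So (φψ)(I) = I.

I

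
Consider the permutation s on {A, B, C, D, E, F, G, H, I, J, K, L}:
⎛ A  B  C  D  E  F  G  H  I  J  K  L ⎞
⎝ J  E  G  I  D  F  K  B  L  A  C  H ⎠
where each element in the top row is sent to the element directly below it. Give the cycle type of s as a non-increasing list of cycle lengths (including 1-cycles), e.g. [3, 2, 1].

[6, 3, 2, 1]

The disjoint cycles are (A, J)(B, E, D, I, L, H)(C, G, K)(F), with lengths 6, 3, 2, 1 in non-increasing order.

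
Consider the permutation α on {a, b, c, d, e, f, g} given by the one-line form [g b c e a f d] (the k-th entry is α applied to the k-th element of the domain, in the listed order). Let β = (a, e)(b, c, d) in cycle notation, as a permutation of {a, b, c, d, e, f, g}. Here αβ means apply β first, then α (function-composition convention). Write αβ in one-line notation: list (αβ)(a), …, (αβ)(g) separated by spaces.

For each element, apply β then α: a → e → a; b → c → c; c → d → e; d → b → b; e → a → g; f → f → f; g → g → d.
So αβ in one-line form is a c e b g f d.

a c e b g f d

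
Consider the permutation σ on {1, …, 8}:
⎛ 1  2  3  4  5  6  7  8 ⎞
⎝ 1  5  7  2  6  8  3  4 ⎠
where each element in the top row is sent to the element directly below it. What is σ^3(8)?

5

Tracing 8 → 4 → … returns to 8 after 5 steps, so 8 lies in a 5-cycle (2, 5, 6, 8, 4).
Stepping 3 places around the cycle: 8 → 4 → 2 → 5.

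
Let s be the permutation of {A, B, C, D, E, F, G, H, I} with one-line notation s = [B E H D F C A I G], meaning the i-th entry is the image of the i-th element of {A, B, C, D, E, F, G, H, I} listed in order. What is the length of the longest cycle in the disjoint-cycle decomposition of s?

Decomposing into disjoint cycles gives (A B E F C H I G); the longest has length 8.

8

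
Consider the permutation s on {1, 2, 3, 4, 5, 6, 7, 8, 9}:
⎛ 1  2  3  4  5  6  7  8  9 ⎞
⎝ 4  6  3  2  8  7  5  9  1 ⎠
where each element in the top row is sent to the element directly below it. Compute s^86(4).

Tracing 4 → 2 → … returns to 4 after 8 steps, so 4 lies in an 8-cycle (1, 4, 2, 6, 7, 5, 8, 9).
On an 8-cycle, s^8 is the identity, so s^86 = s^6 there (86 ≡ 6 mod 8).
Advancing 6 steps from 4: 4 → 2 → 6 → 7 → 5 → 8 → 9.

9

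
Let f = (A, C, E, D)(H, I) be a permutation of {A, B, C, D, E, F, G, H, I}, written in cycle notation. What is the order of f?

The disjoint cycles have lengths 4, 2, 1, 1, 1.
Since disjoint cycles commute, ord(f) = lcm(4, 2) = 4.

4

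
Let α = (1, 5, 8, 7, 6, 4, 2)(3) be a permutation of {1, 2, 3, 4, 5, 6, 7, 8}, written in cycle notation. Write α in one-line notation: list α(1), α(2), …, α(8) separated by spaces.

Image by image: 1↦5, 2↦1, 3↦3, 4↦2, 5↦8, 6↦4, 7↦6, 8↦7.
Listing these in domain order gives 5 1 3 2 8 4 6 7.

5 1 3 2 8 4 6 7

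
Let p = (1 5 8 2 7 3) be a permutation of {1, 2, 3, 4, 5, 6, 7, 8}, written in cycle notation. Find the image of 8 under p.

2

8 appears in (1 5 8 2 7 3); the next entry (wrapping around) is 2.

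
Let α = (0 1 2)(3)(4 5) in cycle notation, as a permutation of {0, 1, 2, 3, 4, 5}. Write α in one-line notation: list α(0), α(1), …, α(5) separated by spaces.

1 2 0 3 5 4

Each element maps to the next entry in its cycle (wrapping to the front): 0→1, 1→2, 2→0, 3→3, 4→5, 5→4.
Listing these in domain order gives 1 2 0 3 5 4.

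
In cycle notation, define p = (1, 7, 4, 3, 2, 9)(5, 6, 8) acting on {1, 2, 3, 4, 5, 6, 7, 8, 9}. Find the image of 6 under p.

8

In the cycle (5, 6, 8), 6 is followed by 8, so p(6) = 8.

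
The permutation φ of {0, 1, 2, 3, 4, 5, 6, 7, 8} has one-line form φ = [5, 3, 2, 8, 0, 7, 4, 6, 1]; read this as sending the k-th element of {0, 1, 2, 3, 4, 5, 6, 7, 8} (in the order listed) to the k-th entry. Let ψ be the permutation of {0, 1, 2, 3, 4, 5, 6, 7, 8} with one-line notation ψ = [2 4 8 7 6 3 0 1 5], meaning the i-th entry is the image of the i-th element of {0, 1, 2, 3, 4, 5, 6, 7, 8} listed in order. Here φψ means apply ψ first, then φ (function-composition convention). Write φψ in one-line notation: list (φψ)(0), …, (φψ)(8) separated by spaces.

2 0 1 6 4 8 5 3 7

(φψ)(x) = φ(ψ(x)). Computing each image: φ(ψ(0)) = φ(2) = 2, φ(ψ(1)) = φ(4) = 0, φ(ψ(2)) = φ(8) = 1, φ(ψ(3)) = φ(7) = 6, φ(ψ(4)) = φ(6) = 4, φ(ψ(5)) = φ(3) = 8, φ(ψ(6)) = φ(0) = 5, φ(ψ(7)) = φ(1) = 3, φ(ψ(8)) = φ(5) = 7.
Hence φψ = [2 0 1 6 4 8 5 3 7].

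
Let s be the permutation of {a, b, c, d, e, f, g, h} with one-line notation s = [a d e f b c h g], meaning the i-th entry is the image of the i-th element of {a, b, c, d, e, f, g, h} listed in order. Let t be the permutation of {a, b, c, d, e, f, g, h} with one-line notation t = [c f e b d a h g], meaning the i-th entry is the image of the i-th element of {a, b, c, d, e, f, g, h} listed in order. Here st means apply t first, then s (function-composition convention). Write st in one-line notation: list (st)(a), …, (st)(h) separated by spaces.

(st)(x) = s(t(x)). Computing each image: s(t(a)) = s(c) = e, s(t(b)) = s(f) = c, s(t(c)) = s(e) = b, s(t(d)) = s(b) = d, s(t(e)) = s(d) = f, s(t(f)) = s(a) = a, s(t(g)) = s(h) = g, s(t(h)) = s(g) = h.
Hence st = [e c b d f a g h].

e c b d f a g h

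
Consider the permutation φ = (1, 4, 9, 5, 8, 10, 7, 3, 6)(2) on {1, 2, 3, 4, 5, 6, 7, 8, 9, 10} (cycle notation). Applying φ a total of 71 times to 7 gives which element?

10

7 lies in the 9-cycle (1, 4, 9, 5, 8, 10, 7, 3, 6).
Powers repeat with period 9 on this cycle, and 71 mod 9 = 8, so φ^71(7) = φ^8(7).
Advancing 8 steps from 7: 7 → 3 → 6 → 1 → 4 → 9 → 5 → 8 → 10.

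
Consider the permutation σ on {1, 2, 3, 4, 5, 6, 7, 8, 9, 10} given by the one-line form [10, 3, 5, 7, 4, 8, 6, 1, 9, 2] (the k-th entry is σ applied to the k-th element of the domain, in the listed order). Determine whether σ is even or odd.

In disjoint-cycle form the cycle lengths are 9, 1.
A cycle is odd iff its length is even; σ has 0 even-length cycles, so sgn(σ) = (−1)^0 and σ is even.

even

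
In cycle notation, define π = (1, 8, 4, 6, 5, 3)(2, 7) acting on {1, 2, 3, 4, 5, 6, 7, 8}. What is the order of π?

6

The disjoint cycles have lengths 6, 2.
The order is lcm(6, 2) = 6.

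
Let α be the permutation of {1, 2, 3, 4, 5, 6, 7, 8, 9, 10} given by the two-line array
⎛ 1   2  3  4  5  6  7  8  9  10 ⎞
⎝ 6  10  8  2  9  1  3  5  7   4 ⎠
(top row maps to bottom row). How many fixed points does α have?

No element satisfies α(x) = x, so there are 0 fixed points.

0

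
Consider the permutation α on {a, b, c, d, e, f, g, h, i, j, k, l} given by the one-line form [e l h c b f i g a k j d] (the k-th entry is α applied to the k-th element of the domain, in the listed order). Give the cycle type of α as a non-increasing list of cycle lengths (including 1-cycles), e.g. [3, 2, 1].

The disjoint cycles are (a e b l d c h g i)(f)(j k), with lengths 9, 2, 1 in non-increasing order.

[9, 2, 1]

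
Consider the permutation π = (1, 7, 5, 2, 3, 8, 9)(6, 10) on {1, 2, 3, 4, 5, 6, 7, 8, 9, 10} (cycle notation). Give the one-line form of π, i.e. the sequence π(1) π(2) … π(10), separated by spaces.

7 3 8 4 2 10 5 9 1 6

Image by image: 1↦7, 2↦3, 3↦8, 4↦4, 5↦2, 6↦10, 7↦5, 8↦9, 9↦1, 10↦6.
Listing these in domain order gives 7 3 8 4 2 10 5 9 1 6.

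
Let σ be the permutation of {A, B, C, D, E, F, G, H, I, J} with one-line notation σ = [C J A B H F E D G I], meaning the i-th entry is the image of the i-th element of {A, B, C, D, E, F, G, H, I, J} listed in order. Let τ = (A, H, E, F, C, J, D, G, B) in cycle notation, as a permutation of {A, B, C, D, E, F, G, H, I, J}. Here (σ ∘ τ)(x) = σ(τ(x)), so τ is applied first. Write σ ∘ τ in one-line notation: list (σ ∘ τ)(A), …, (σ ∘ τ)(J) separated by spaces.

Chase each element through τ then σ: A → H → D; B → A → C; C → J → I; D → G → E; E → F → F; F → C → A; G → B → J; H → E → H; I → I → G; J → D → B.
So σ ∘ τ in one-line form is D C I E F A J H G B.

D C I E F A J H G B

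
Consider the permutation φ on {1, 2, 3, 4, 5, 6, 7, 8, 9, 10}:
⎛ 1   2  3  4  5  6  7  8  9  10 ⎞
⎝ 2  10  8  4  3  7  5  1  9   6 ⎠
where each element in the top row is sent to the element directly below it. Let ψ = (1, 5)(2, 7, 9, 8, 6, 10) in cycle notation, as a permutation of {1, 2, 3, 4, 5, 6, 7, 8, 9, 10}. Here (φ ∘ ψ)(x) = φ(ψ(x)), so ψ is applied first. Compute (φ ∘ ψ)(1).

3

First apply ψ: ψ(1) = 5, then φ(5) = 3. Thus (φ ∘ ψ)(1) = 3.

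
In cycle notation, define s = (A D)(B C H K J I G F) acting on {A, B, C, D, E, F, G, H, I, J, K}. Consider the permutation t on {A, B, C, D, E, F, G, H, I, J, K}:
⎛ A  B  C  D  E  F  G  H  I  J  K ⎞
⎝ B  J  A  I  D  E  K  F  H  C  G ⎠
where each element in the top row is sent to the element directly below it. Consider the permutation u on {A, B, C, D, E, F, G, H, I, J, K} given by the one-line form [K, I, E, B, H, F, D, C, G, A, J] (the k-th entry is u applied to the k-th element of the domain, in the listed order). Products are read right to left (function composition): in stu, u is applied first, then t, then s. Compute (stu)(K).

H

(stu)(K) = s(t(u(K))). u(K) = J, then t(J) = C, then s(C) = H, so the result is H.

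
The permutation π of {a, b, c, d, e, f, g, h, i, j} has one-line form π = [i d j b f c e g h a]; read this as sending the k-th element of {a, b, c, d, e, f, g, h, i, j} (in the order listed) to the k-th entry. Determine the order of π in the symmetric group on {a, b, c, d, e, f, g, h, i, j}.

Writing π as disjoint cycles, the cycle lengths are 8, 2.
Since disjoint cycles commute, ord(π) = lcm(8, 2) = 8.

8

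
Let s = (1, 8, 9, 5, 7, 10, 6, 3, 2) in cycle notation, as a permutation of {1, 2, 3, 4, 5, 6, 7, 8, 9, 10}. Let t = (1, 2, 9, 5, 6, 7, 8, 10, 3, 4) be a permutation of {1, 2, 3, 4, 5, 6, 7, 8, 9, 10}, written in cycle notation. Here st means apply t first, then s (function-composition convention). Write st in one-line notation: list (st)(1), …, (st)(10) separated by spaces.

For each element, apply t then s: 1 → 2 → 1; 2 → 9 → 5; 3 → 4 → 4; 4 → 1 → 8; 5 → 6 → 3; 6 → 7 → 10; 7 → 8 → 9; 8 → 10 → 6; 9 → 5 → 7; 10 → 3 → 2.
So st in one-line form is 1 5 4 8 3 10 9 6 7 2.

1 5 4 8 3 10 9 6 7 2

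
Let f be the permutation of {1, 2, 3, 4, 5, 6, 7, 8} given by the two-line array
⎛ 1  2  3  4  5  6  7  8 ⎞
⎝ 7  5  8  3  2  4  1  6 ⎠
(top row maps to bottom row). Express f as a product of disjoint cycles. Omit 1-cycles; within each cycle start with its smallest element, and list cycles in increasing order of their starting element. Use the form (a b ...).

Iterating f from 1 gives 1 → 7 → 1; that is the 2-cycle (1 7).
Continuing from each remaining unvisited element yields (1 7)(2 5)(3 8 6 4).

(1 7)(2 5)(3 8 6 4)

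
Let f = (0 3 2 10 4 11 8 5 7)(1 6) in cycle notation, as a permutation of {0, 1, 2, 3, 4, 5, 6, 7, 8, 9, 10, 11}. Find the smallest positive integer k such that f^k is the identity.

18

The cycle type of f is (9, 2, 1).
The order of f is the least common multiple of its cycle lengths: lcm(9, 2) = 18.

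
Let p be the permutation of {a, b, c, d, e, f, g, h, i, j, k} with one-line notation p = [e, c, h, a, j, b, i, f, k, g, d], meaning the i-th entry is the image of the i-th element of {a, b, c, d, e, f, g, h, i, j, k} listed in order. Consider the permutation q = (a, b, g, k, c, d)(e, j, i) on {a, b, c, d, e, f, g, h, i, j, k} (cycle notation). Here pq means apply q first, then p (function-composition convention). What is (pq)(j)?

q(j) = i, then p(i) = k; composing gives (pq)(j) = k.

k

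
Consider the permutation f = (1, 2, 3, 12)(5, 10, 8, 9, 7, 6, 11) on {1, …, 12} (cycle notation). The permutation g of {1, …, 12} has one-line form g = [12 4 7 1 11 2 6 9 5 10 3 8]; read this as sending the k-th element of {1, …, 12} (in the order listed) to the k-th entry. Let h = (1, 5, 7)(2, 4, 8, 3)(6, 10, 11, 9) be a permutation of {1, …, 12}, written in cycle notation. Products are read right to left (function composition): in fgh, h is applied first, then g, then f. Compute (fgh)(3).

Apply the permutations in order: h(3) = 2, then g(2) = 4, then f(4) = 4. So (fgh)(3) = 4.

4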